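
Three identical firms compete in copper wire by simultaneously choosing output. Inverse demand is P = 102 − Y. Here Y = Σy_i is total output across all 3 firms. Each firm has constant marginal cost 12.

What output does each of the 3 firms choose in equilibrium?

A representative firm's profit is π_i = y_i(102 − Y) − 12y_i, with Y = y_i + Σ_{j≠i} y_j.
First-order condition: 90 − 2y_i − Σ_{j≠i} y_j = 0.
With identical firms, set every y_j = y: then 90 − 2y − 2y = 0, i.e. y = 90/4 = 22.5.

22.5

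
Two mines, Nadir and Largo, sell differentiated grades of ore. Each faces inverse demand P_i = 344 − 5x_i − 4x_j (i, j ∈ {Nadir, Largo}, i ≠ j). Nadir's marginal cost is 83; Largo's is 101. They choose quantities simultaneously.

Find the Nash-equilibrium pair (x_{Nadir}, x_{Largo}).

19.5, 16.5

Mine Nadir's profit: π = x_{Nadir}(344 − 5x_{Nadir} − 4x_{Largo}) − 83x_{Nadir}.
∂π/∂x_{Nadir} = 261 − 10x_{Nadir} − 4x_{Largo} = 0 ⇒ x_{Nadir} = 26.1 − 0.4x_{Largo}.
Similarly x_{Largo} = 24.3 − 0.4x_{Nadir}.
Substituting the second reaction function into the first: x_{Nadir} = 26.1 − 0.4(24.3 − 0.4x_{Nadir}), which gives 0.84x_{Nadir} = 16.38 ⇒ x_{Nadir} = 19.5.
Then x_{Largo} = 24.3 − 0.4·19.5 = 16.5.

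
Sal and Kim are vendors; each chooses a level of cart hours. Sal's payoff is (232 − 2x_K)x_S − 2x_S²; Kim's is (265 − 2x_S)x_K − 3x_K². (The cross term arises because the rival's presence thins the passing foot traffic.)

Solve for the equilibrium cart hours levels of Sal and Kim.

43.1, 29.8

Expanding Sal's payoff: 232x_S − 2x_Kx_S − 2x_S².
∂π/∂x_S = 232 − 2x_K − 4x_S = 0, so x_S = 58 − 0.5x_K.
Likewise for Kim: x_K = 265/6 − (1/3)x_S.
Substituting the second reaction function into the first: x_S = 58 − 0.5(265/6 − (1/3)x_S), which gives (5/6)x_S = 431/12 ⇒ x_S = 43.1.
Then x_K = 265/6 − (1/3)·43.1 = 29.8.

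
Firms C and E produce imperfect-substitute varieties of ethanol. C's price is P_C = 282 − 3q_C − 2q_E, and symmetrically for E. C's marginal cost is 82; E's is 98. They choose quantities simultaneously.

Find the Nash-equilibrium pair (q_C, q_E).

26, 22

Firm C's profit: π = q_C(282 − 3q_C − 2q_E) − 82q_C.
∂π/∂q_C = 200 − 6q_C − 2q_E = 0 ⇒ q_C = 100/3 − (1/3)q_E.
Similarly q_E = 92/3 − (1/3)q_C.
Plugging q_E into C's best response: q_C = 100/3 − (1/3)(92/3 − (1/3)q_C) ⇒ (8/9)q_C = 208/9, so q_C = 26.
Then q_E = 92/3 − (1/3)·26 = 22.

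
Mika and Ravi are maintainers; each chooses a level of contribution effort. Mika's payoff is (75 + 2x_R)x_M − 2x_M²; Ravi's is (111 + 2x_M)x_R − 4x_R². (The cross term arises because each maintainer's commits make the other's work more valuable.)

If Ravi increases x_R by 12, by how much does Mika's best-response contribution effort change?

Expanding Mika's payoff: 75x_M + 2x_Rx_M − 2x_M².
∂π/∂x_M = 75 + 2x_R − 4x_M = 0, so x_M = 18.75 + 0.5x_R.
The reaction-function slope is 0.5, so a 12-unit rise in x_R moves x_M by 0.5 × 12 = 6. Mika's best response rises — the actions are strategic complements.

6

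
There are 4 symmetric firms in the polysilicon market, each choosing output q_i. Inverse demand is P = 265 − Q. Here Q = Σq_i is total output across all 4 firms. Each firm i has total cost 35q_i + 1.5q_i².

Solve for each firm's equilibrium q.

28.75

A representative firm's profit is π_i = q_i(265 − Q) − 35q_i − 1.5q_i², with Q = q_i + Σ_{j≠i} q_j.
First-order condition: 230 − 5q_i − Σ_{j≠i} q_j = 0.
In a symmetric equilibrium every firm chooses the same q, so Σ_{j≠i} q_j = 3q. The condition becomes 230 − 8q = 0, giving q = 230/8 = 28.75.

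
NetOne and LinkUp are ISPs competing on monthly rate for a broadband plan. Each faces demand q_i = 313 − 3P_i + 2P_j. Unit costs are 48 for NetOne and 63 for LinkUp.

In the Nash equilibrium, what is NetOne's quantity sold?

207.1875

NetOne's profit: π = (P_{NetOne} − 48)(313 − 3P_{NetOne} + 2P_{LinkUp}).
∂π/∂P_{NetOne} = 457 − 6P_{NetOne} + 2P_{LinkUp} = 0 ⇒ P_{NetOne} = 457/6 + (1/3)P_{LinkUp}.
Similarly P_{LinkUp} = 251/3 + (1/3)P_{NetOne}.
Plugging P_{LinkUp} into NetOne's best response: P_{NetOne} = 457/6 + (1/3)(251/3 + (1/3)P_{NetOne}) ⇒ (8/9)P_{NetOne} = 1873/18, so P_{NetOne} = 117.0625.
Then P_{LinkUp} = 251/3 + (1/3)·117.0625 = 122.6875.
q_{NetOne} = 313 − 3·117.0625 + 2·122.6875 = 207.1875.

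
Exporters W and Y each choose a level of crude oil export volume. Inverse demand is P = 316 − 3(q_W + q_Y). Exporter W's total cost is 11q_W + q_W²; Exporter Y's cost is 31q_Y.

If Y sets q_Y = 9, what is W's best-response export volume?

Exporter W's profit: π = q_W(316 − 3(q_W + q_Y)) − 11q_W − q_W².
∂π/∂q_W = 305 − 8q_W − 3q_Y = 0, so q_W = 38.125 − 0.375q_Y.
At q_Y = 9: q_W = 38.125 − 0.375·9 = 34.75.

34.75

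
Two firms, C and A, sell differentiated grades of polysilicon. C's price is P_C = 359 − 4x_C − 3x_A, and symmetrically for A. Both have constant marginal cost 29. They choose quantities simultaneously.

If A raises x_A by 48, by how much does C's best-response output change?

-18

Firm C's profit: π = x_C(359 − 4x_C − 3x_A) − 29x_C.
∂π/∂x_C = 330 − 8x_C − 3x_A = 0 ⇒ x_C = 41.25 − 0.375x_A.
The reaction-function slope is −0.375, so a 48-unit rise in x_A moves x_C by −0.375 × 48 = −18. C's best response falls — the actions are strategic substitutes.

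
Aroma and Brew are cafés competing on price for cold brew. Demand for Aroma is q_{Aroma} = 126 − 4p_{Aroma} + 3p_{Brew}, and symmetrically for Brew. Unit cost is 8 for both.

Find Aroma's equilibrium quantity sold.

Aroma's profit: π = (p_{Aroma} − 8)(126 − 4p_{Aroma} + 3p_{Brew}).
∂π/∂p_{Aroma} = 158 − 8p_{Aroma} + 3p_{Brew} = 0 ⇒ p_{Aroma} = 19.75 + 0.375p_{Brew}.
Setting p_{Aroma} = p_{Brew} in the reaction function: p_{Aroma} = 19.75 + 0.375p_{Aroma}, so p_{Aroma} = 19.75 / 0.625 = 31.6.
q_{Aroma} = 126 − 4·31.6 + 3·31.6 = 94.4.

94.4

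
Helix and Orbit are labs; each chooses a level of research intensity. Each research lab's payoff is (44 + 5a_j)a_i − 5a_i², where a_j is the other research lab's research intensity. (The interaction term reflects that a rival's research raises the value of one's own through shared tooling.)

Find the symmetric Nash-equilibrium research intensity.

Helix's payoff is (44 + 5a_O)a_H − 5a_H².
∂π/∂a_H = 44 + 5a_O − 10a_H = 0, so a_H = 4.4 + 0.5a_O.
By symmetry a_O = a_H; substituting into the reaction function, 0.5a_H = 4.4 and a_H = 8.8.

8.8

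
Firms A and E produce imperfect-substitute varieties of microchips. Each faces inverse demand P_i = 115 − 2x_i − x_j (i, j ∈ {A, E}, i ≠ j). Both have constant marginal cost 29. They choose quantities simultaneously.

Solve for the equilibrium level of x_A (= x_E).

17.2

Firm A's profit: π = x_A(115 − 2x_A − x_E) − 29x_A.
∂π/∂x_A = 86 − 4x_A − x_E = 0 ⇒ x_A = 21.5 − 0.25x_E.
The game is symmetric, so in equilibrium x_E = x_A: the reaction function gives 1.25x_A = 21.5, hence x_A = 17.2.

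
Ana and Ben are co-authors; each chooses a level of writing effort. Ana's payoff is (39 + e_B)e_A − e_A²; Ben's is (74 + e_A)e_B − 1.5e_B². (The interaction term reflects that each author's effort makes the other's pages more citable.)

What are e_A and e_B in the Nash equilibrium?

Expanding Ana's payoff: 39e_A + e_Be_A − e_A².
∂π/∂e_A = 39 + e_B − 2e_A = 0, so e_A = 19.5 + 0.5e_B.
Likewise for Ben: e_B = 74/3 + (1/3)e_A.
Substituting the second reaction function into the first: e_A = 19.5 + 0.5(74/3 + (1/3)e_A), which gives (5/6)e_A = 191/6 ⇒ e_A = 38.2.
Then e_B = 74/3 + (1/3)·38.2 = 37.4.

38.2, 37.4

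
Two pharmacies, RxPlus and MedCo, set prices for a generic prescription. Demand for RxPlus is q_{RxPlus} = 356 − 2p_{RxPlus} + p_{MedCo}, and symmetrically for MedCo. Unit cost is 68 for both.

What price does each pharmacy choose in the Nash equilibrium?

RxPlus's profit: π = (p_{RxPlus} − 68)(356 − 2p_{RxPlus} + p_{MedCo}).
∂π/∂p_{RxPlus} = 492 − 4p_{RxPlus} + p_{MedCo} = 0 ⇒ p_{RxPlus} = 123 + 0.25p_{MedCo}.
Setting p_{RxPlus} = p_{MedCo} in the reaction function: p_{RxPlus} = 123 + 0.25p_{RxPlus}, so p_{RxPlus} = 123 / 0.75 = 164.

164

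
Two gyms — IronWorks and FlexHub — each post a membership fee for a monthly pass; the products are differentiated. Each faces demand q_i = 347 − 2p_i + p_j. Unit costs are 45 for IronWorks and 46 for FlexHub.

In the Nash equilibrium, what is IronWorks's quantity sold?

IronWorks's profit: π = (p_{IronWorks} − 45)(347 − 2p_{IronWorks} + p_{FlexHub}).
∂π/∂p_{IronWorks} = 437 − 4p_{IronWorks} + p_{FlexHub} = 0 ⇒ p_{IronWorks} = 109.25 + 0.25p_{FlexHub}.
Similarly p_{FlexHub} = 109.75 + 0.25p_{IronWorks}.
Solving the two reaction functions simultaneously: (1 − (0.25)(0.25))p_{IronWorks} = 109.25 + 0.25·109.75, so 0.9375p_{IronWorks} = 136.6875 and p_{IronWorks} = 145.8.
Then p_{FlexHub} = 109.75 + 0.25·145.8 = 146.2.
q_{IronWorks} = 347 − 2·145.8 + 146.2 = 201.6.

201.6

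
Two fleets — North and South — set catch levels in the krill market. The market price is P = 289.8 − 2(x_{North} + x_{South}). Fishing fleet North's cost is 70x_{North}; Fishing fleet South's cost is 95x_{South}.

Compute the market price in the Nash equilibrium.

151.6

Fishing fleet North's profit: π = x_{North}(289.8 − 2(x_{North} + x_{South})) − 70x_{North}.
∂π/∂x_{North} = 219.8 − 4x_{North} − 2x_{South} = 0, so x_{North} = 54.95 − 0.5x_{South}.
By the same steps for South: x_{South} = 48.7 − 0.5x_{North}.
Plugging x_{South} into North's best response: x_{North} = 54.95 − 0.5(48.7 − 0.5x_{North}) ⇒ 0.75x_{North} = 30.6, so x_{North} = 40.8.
Then x_{South} = 48.7 − 0.5·40.8 = 28.3.
Equilibrium price: P = 289.8 − 2·69.1 = 151.6.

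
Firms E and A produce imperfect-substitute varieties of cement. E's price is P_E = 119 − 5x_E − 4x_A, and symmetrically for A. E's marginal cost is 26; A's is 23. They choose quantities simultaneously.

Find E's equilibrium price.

Firm E's profit: π = x_E(119 − 5x_E − 4x_A) − 26x_E.
∂π/∂x_E = 93 − 10x_E − 4x_A = 0 ⇒ x_E = 9.3 − 0.4x_A.
Similarly x_A = 9.6 − 0.4x_E.
Plugging x_A into E's best response: x_E = 9.3 − 0.4(9.6 − 0.4x_E) ⇒ 0.84x_E = 5.46, so x_E = 6.5.
Then x_A = 9.6 − 0.4·6.5 = 7.
P_E = 119 − 5·6.5 − 4·7 = 58.5.

58.5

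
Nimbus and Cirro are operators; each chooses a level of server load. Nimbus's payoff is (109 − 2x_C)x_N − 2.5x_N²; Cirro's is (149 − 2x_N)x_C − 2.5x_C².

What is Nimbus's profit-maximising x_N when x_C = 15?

Expanding Nimbus's payoff: 109x_N − 2x_Cx_N − 2.5x_N².
∂π/∂x_N = 109 − 2x_C − 5x_N = 0, so x_N = 21.8 − 0.4x_C.
At x_C = 15: x_N = 21.8 − 0.4·15 = 15.8.

15.8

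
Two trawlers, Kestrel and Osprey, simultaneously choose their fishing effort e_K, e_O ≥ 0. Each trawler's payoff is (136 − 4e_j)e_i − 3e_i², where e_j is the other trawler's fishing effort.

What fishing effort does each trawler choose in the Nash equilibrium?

13.6

Kestrel's payoff is (136 − 4e_O)e_K − 3e_K².
∂π/∂e_K = 136 − 4e_O − 6e_K = 0, so e_K = 68/3 − (2/3)e_O.
Setting e_K = e_O in the reaction function: e_K = 68/3 − (2/3)e_K, so e_K = (68/3) / (5/3) = 13.6.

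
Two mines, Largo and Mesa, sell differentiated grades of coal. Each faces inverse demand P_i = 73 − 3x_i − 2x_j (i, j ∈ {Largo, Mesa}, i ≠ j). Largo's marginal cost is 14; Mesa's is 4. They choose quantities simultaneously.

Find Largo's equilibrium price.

34.25

Mine Largo's profit: π = x_{Largo}(73 − 3x_{Largo} − 2x_{Mesa}) − 14x_{Largo}.
∂π/∂x_{Largo} = 59 − 6x_{Largo} − 2x_{Mesa} = 0 ⇒ x_{Largo} = 59/6 − (1/3)x_{Mesa}.
Similarly x_{Mesa} = 11.5 − (1/3)x_{Largo}.
Substituting the second reaction function into the first: x_{Largo} = 59/6 − (1/3)(11.5 − (1/3)x_{Largo}), which gives (8/9)x_{Largo} = 6 ⇒ x_{Largo} = 6.75.
Then x_{Mesa} = 11.5 − (1/3)·6.75 = 9.25.
P_{Largo} = 73 − 3·6.75 − 2·9.25 = 34.25.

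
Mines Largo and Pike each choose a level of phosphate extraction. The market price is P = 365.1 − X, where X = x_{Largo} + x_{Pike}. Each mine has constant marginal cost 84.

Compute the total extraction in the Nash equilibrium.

Mine Largo's profit: π = x_{Largo}(365.1 − (x_{Largo} + x_{Pike})) − 84x_{Largo}.
∂π/∂x_{Largo} = 281.1 − 2x_{Largo} − x_{Pike} = 0, so x_{Largo} = 140.55 − 0.5x_{Pike}.
Setting x_{Largo} = x_{Pike} in the reaction function: x_{Largo} = 140.55 − 0.5x_{Largo}, so x_{Largo} = 140.55 / 1.5 = 93.7.
Total extraction: 93.7 + 93.7 = 187.4.

187.4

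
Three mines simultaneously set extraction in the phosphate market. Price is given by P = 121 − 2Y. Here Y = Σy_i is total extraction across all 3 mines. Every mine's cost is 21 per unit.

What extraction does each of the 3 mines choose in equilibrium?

12.5

A representative mine's profit is π_i = y_i(121 − 2Y) − 21y_i, with Y = y_i + Σ_{j≠i} y_j.
First-order condition: 100 − 4y_i − 2Σ_{j≠i} y_j = 0.
Imposing symmetry (y_j = y for all j) turns Σ_{j≠i} y_j into 2y, so 100 = 8y and y = 12.5.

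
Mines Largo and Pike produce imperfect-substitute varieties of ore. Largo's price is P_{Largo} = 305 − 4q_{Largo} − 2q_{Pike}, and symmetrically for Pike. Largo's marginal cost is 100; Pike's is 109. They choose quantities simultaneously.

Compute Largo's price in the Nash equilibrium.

Mine Largo's profit: π = q_{Largo}(305 − 4q_{Largo} − 2q_{Pike}) − 100q_{Largo}.
∂π/∂q_{Largo} = 205 − 8q_{Largo} − 2q_{Pike} = 0 ⇒ q_{Largo} = 25.625 − 0.25q_{Pike}.
Similarly q_{Pike} = 24.5 − 0.25q_{Largo}.
Plugging q_{Pike} into Largo's best response: q_{Largo} = 25.625 − 0.25(24.5 − 0.25q_{Largo}) ⇒ 0.9375q_{Largo} = 19.5, so q_{Largo} = 20.8.
Then q_{Pike} = 24.5 − 0.25·20.8 = 19.3.
P_{Largo} = 305 − 4·20.8 − 2·19.3 = 183.2.

183.2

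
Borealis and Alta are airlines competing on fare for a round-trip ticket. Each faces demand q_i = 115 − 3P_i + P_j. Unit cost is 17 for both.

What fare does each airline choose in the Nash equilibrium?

33.2

Borealis's profit: π = (P_{Borealis} − 17)(115 − 3P_{Borealis} + P_{Alta}).
∂π/∂P_{Borealis} = 166 − 6P_{Borealis} + P_{Alta} = 0 ⇒ P_{Borealis} = 83/3 + (1/6)P_{Alta}.
Setting P_{Borealis} = P_{Alta} in the reaction function: P_{Borealis} = 83/3 + (1/6)P_{Borealis}, so P_{Borealis} = (83/3) / (5/6) = 33.2.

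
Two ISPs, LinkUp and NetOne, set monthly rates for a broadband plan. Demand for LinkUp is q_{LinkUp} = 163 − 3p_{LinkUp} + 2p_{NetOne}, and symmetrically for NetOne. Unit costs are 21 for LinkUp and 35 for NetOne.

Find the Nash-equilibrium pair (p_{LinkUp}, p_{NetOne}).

LinkUp's profit: π = (p_{LinkUp} − 21)(163 − 3p_{LinkUp} + 2p_{NetOne}).
∂π/∂p_{LinkUp} = 226 − 6p_{LinkUp} + 2p_{NetOne} = 0 ⇒ p_{LinkUp} = 113/3 + (1/3)p_{NetOne}.
Similarly p_{NetOne} = 134/3 + (1/3)p_{LinkUp}.
Solving the two reaction functions simultaneously: (1 − (1/3)(1/3))p_{LinkUp} = 113/3 + (1/3)·(134/3), so (8/9)p_{LinkUp} = 473/9 and p_{LinkUp} = 59.125.
Then p_{NetOne} = 134/3 + (1/3)·59.125 = 64.375.

59.125, 64.375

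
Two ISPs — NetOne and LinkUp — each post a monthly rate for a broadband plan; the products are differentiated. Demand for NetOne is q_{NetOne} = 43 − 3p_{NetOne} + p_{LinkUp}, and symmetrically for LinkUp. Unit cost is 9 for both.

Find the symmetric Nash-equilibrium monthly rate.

14

NetOne's profit: π = (p_{NetOne} − 9)(43 − 3p_{NetOne} + p_{LinkUp}).
∂π/∂p_{NetOne} = 70 − 6p_{NetOne} + p_{LinkUp} = 0 ⇒ p_{NetOne} = 35/3 + (1/6)p_{LinkUp}.
Setting p_{NetOne} = p_{LinkUp} in the reaction function: p_{NetOne} = 35/3 + (1/6)p_{NetOne}, so p_{NetOne} = (35/3) / (5/6) = 14.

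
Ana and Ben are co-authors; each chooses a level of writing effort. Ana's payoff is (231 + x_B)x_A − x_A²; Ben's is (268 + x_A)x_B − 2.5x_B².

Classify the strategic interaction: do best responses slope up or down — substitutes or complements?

strategic complements

Expanding Ana's payoff: 231x_A + x_Bx_A − x_A².
∂π/∂x_A = 231 + x_B − 2x_A = 0, so x_A = 115.5 + 0.5x_B.
The best-response slope dx_A/dx_B = 0.5 > 0: the reaction function is upward-sloping, so the choices are strategic complements.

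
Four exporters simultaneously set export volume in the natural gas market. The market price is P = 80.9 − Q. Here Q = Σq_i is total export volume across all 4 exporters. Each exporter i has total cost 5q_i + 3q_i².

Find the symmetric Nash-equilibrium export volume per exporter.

6.9

A representative exporter's profit is π_i = q_i(80.9 − Q) − 5q_i − 3q_i², with Q = q_i + Σ_{j≠i} q_j.
First-order condition: 75.9 − 8q_i − Σ_{j≠i} q_j = 0.
In a symmetric equilibrium every exporter chooses the same q, so Σ_{j≠i} q_j = 3q. The condition becomes 75.9 − 11q = 0, giving q = 75.9/11 = 6.9.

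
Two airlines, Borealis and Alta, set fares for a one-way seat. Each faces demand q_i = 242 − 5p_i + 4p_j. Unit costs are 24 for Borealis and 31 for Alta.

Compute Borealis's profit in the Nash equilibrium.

Borealis's profit: π = (p_{Borealis} − 24)(242 − 5p_{Borealis} + 4p_{Alta}).
∂π/∂p_{Borealis} = 362 − 10p_{Borealis} + 4p_{Alta} = 0 ⇒ p_{Borealis} = 36.2 + 0.4p_{Alta}.
Similarly p_{Alta} = 39.7 + 0.4p_{Borealis}.
Solving the two reaction functions simultaneously: (1 − (0.4)(0.4))p_{Borealis} = 36.2 + 0.4·39.7, so 0.84p_{Borealis} = 52.08 and p_{Borealis} = 62.
Then p_{Alta} = 39.7 + 0.4·62 = 64.5.
q_{Borealis} = 242 − 5·62 + 4·64.5 = 190.
Profit = (62 − 24)·190 = 7220.

7220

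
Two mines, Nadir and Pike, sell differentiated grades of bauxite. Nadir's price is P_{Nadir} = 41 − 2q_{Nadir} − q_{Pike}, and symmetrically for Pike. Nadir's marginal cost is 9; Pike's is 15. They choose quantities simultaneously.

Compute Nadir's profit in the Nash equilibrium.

92.48

Mine Nadir's profit: π = q_{Nadir}(41 − 2q_{Nadir} − q_{Pike}) − 9q_{Nadir}.
∂π/∂q_{Nadir} = 32 − 4q_{Nadir} − q_{Pike} = 0 ⇒ q_{Nadir} = 8 − 0.25q_{Pike}.
Similarly q_{Pike} = 6.5 − 0.25q_{Nadir}.
Substituting the second reaction function into the first: q_{Nadir} = 8 − 0.25(6.5 − 0.25q_{Nadir}), which gives 0.9375q_{Nadir} = 6.375 ⇒ q_{Nadir} = 6.8.
Then q_{Pike} = 6.5 − 0.25·6.8 = 4.8.
P_{Nadir} = 41 − 2·6.8 − 4.8 = 22.6.
Profit = (22.6 − 9)·6.8 = 92.48.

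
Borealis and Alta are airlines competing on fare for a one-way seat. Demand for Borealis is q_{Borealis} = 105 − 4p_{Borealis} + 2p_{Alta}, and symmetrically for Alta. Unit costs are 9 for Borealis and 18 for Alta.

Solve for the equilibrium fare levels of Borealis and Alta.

Borealis's profit: π = (p_{Borealis} − 9)(105 − 4p_{Borealis} + 2p_{Alta}).
∂π/∂p_{Borealis} = 141 − 8p_{Borealis} + 2p_{Alta} = 0 ⇒ p_{Borealis} = 17.625 + 0.25p_{Alta}.
Similarly p_{Alta} = 22.125 + 0.25p_{Borealis}.
Plugging p_{Alta} into Borealis's best response: p_{Borealis} = 17.625 + 0.25(22.125 + 0.25p_{Borealis}) ⇒ 0.9375p_{Borealis} = 741/32, so p_{Borealis} = 24.7.
Then p_{Alta} = 22.125 + 0.25·24.7 = 28.3.

24.7, 28.3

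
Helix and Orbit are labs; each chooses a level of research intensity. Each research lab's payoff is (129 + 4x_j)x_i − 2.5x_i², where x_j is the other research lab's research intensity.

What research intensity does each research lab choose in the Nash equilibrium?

Helix's payoff is (129 + 4x_O)x_H − 2.5x_H².
∂π/∂x_H = 129 + 4x_O − 5x_H = 0, so x_H = 25.8 + 0.8x_O.
By symmetry x_O = x_H; substituting into the reaction function, 0.2x_H = 25.8 and x_H = 129.

129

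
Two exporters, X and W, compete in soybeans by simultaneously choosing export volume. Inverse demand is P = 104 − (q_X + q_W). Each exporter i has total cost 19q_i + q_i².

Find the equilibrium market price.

70

Exporter X's profit: π = q_X(104 − (q_X + q_W)) − 19q_X − q_X².
∂π/∂q_X = 85 − 4q_X − q_W = 0, so q_X = 21.25 − 0.25q_W.
Setting q_X = q_W in the reaction function: q_X = 21.25 − 0.25q_X, so q_X = 21.25 / 1.25 = 17.
Equilibrium price: P = 104 − 34 = 70.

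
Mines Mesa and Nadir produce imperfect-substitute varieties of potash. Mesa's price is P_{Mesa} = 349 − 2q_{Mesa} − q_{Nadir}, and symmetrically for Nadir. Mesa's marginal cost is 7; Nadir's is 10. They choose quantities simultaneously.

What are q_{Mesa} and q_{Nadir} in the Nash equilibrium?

Mine Mesa's profit: π = q_{Mesa}(349 − 2q_{Mesa} − q_{Nadir}) − 7q_{Mesa}.
∂π/∂q_{Mesa} = 342 − 4q_{Mesa} − q_{Nadir} = 0 ⇒ q_{Mesa} = 85.5 − 0.25q_{Nadir}.
Similarly q_{Nadir} = 84.75 − 0.25q_{Mesa}.
Solving the two reaction functions simultaneously: (1 − (−0.25)(−0.25))q_{Mesa} = 85.5 − 0.25·84.75, so 0.9375q_{Mesa} = 64.3125 and q_{Mesa} = 68.6.
Then q_{Nadir} = 84.75 − 0.25·68.6 = 67.6.

68.6, 67.6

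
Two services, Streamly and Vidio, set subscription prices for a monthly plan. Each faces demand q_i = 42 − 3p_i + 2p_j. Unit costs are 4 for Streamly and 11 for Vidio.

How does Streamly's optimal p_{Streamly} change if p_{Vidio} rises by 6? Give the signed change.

Streamly's profit: π = (p_{Streamly} − 4)(42 − 3p_{Streamly} + 2p_{Vidio}).
∂π/∂p_{Streamly} = 54 − 6p_{Streamly} + 2p_{Vidio} = 0 ⇒ p_{Streamly} = 9 + (1/3)p_{Vidio}.
The reaction-function slope is 1/3, so a 6-unit rise in p_{Vidio} moves p_{Streamly} by 1/3 × 6 = 2. Streamly's best response rises — the actions are strategic complements.

2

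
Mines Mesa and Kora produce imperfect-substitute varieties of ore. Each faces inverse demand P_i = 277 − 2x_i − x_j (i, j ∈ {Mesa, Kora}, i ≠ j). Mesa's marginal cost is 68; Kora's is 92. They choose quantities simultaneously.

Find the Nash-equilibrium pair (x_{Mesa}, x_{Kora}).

43.4, 35.4

Mine Mesa's profit: π = x_{Mesa}(277 − 2x_{Mesa} − x_{Kora}) − 68x_{Mesa}.
∂π/∂x_{Mesa} = 209 − 4x_{Mesa} − x_{Kora} = 0 ⇒ x_{Mesa} = 52.25 − 0.25x_{Kora}.
Similarly x_{Kora} = 46.25 − 0.25x_{Mesa}.
Plugging x_{Kora} into Mesa's best response: x_{Mesa} = 52.25 − 0.25(46.25 − 0.25x_{Mesa}) ⇒ 0.9375x_{Mesa} = 40.6875, so x_{Mesa} = 43.4.
Then x_{Kora} = 46.25 − 0.25·43.4 = 35.4.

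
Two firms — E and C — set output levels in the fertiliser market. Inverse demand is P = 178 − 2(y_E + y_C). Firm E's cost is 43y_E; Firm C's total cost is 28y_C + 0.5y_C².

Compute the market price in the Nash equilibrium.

89.875

Firm E's profit: π = y_E(178 − 2(y_E + y_C)) − 43y_E.
∂π/∂y_E = 135 − 4y_E − 2y_C = 0, so y_E = 33.75 − 0.5y_C.
For C: ∂π/∂y_C = 150 − 5y_C − 2y_E = 0 ⇒ y_C = 30 − 0.4y_E.
Substituting the second reaction function into the first: y_E = 33.75 − 0.5(30 − 0.4y_E), which gives 0.8y_E = 18.75 ⇒ y_E = 23.4375.
Then y_C = 30 − 0.4·23.4375 = 20.625.
Equilibrium price: P = 178 − 2·44.0625 = 89.875.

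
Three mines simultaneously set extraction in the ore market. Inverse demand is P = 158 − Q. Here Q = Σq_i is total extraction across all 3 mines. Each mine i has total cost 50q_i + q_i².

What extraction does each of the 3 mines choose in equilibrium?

18

A representative mine's profit is π_i = q_i(158 − Q) − 50q_i − q_i², with Q = q_i + Σ_{j≠i} q_j.
First-order condition: 108 − 4q_i − Σ_{j≠i} q_j = 0.
With identical mines, set every q_j = q: then 108 − 4q − 2q = 0, i.e. q = 108/6 = 18.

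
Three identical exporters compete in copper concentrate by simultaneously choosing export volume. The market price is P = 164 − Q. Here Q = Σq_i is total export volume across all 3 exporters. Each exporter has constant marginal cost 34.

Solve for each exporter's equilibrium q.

A representative exporter's profit is π_i = q_i(164 − Q) − 34q_i, with Q = q_i + Σ_{j≠i} q_j.
First-order condition: 130 − 2q_i − Σ_{j≠i} q_j = 0.
Imposing symmetry (q_j = q for all j) turns Σ_{j≠i} q_j into 2q, so 130 = 4q and q = 32.5.

32.5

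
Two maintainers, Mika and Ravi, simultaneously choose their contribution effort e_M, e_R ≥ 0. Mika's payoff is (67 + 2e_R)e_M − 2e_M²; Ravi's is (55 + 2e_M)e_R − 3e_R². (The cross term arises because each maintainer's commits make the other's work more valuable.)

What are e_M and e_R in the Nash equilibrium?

Expanding Mika's payoff: 67e_M + 2e_Re_M − 2e_M².
∂π/∂e_M = 67 + 2e_R − 4e_M = 0, so e_M = 16.75 + 0.5e_R.
Likewise for Ravi: e_R = 55/6 + (1/3)e_M.
Solving the two reaction functions simultaneously: (1 − (0.5)(1/3))e_M = 16.75 + 0.5·(55/6), so (5/6)e_M = 64/3 and e_M = 25.6.
Then e_R = 55/6 + (1/3)·25.6 = 17.7.

25.6, 17.7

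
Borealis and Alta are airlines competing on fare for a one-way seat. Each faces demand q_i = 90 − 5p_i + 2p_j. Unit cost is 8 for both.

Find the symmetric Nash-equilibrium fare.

Borealis's profit: π = (p_{Borealis} − 8)(90 − 5p_{Borealis} + 2p_{Alta}).
∂π/∂p_{Borealis} = 130 − 10p_{Borealis} + 2p_{Alta} = 0 ⇒ p_{Borealis} = 13 + 0.2p_{Alta}.
The game is symmetric, so in equilibrium p_{Alta} = p_{Borealis}: the reaction function gives 0.8p_{Borealis} = 13, hence p_{Borealis} = 16.25.

16.25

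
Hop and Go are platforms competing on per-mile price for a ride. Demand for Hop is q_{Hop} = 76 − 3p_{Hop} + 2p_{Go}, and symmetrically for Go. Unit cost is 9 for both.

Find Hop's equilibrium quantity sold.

50.25

Hop's profit: π = (p_{Hop} − 9)(76 − 3p_{Hop} + 2p_{Go}).
∂π/∂p_{Hop} = 103 − 6p_{Hop} + 2p_{Go} = 0 ⇒ p_{Hop} = 103/6 + (1/3)p_{Go}.
The game is symmetric, so in equilibrium p_{Go} = p_{Hop}: the reaction function gives (2/3)p_{Hop} = 103/6, hence p_{Hop} = 25.75.
q_{Hop} = 76 − 3·25.75 + 2·25.75 = 50.25.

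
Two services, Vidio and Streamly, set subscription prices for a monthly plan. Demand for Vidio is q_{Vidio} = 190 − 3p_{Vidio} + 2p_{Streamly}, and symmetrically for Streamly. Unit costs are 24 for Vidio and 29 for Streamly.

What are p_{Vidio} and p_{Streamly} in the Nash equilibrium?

66.4375, 68.3125

Vidio's profit: π = (p_{Vidio} − 24)(190 − 3p_{Vidio} + 2p_{Streamly}).
∂π/∂p_{Vidio} = 262 − 6p_{Vidio} + 2p_{Streamly} = 0 ⇒ p_{Vidio} = 131/3 + (1/3)p_{Streamly}.
Similarly p_{Streamly} = 277/6 + (1/3)p_{Vidio}.
Solving the two reaction functions simultaneously: (1 − (1/3)(1/3))p_{Vidio} = 131/3 + (1/3)·(277/6), so (8/9)p_{Vidio} = 1063/18 and p_{Vidio} = 66.4375.
Then p_{Streamly} = 277/6 + (1/3)·66.4375 = 68.3125.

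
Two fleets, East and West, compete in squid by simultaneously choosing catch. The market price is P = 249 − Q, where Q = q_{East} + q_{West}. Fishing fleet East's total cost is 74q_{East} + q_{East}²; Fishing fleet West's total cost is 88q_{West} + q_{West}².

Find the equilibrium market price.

181.8

Fishing fleet East's profit: π = q_{East}(249 − (q_{East} + q_{West})) − 74q_{East} − q_{East}².
∂π/∂q_{East} = 175 − 4q_{East} − q_{West} = 0, so q_{East} = 43.75 − 0.25q_{West}.
By the same steps for West: q_{West} = 40.25 − 0.25q_{East}.
Solving the two reaction functions simultaneously: (1 − (−0.25)(−0.25))q_{East} = 43.75 − 0.25·40.25, so 0.9375q_{East} = 33.6875 and q_{East} = 539/15.
Then q_{West} = 40.25 − 0.25·(539/15) = 469/15.
Equilibrium price: P = 249 − 67.2 = 181.8.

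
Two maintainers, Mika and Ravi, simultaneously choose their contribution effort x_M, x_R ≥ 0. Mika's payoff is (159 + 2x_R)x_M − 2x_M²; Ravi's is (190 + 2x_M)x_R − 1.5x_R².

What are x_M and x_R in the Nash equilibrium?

Expanding Mika's payoff: 159x_M + 2x_Rx_M − 2x_M².
∂π/∂x_M = 159 + 2x_R − 4x_M = 0, so x_M = 39.75 + 0.5x_R.
Likewise for Ravi: x_R = 190/3 + (2/3)x_M.
Substituting the second reaction function into the first: x_M = 39.75 + 0.5(190/3 + (2/3)x_M), which gives (2/3)x_M = 857/12 ⇒ x_M = 107.125.
Then x_R = 190/3 + (2/3)·107.125 = 134.75.

107.125, 134.75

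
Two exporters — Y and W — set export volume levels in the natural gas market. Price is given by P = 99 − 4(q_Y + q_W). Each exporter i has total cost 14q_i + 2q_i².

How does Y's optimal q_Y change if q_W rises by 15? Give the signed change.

-5

Exporter Y's profit: π = q_Y(99 − 4(q_Y + q_W)) − 14q_Y − 2q_Y².
∂π/∂q_Y = 85 − 12q_Y − 4q_W = 0, so q_Y = 85/12 − (1/3)q_W.
The reaction-function slope is −1/3, so a 15-unit rise in q_W moves q_Y by −1/3 × 15 = −5. Y's best response falls — the actions are strategic substitutes.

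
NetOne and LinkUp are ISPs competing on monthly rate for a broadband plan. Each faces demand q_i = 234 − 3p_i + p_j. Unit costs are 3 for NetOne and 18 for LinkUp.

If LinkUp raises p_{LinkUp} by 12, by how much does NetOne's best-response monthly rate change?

NetOne's profit: π = (p_{NetOne} − 3)(234 − 3p_{NetOne} + p_{LinkUp}).
∂π/∂p_{NetOne} = 243 − 6p_{NetOne} + p_{LinkUp} = 0 ⇒ p_{NetOne} = 40.5 + (1/6)p_{LinkUp}.
The reaction-function slope is 1/6, so a 12-unit rise in p_{LinkUp} moves p_{NetOne} by 1/6 × 12 = 2. NetOne's best response rises — the actions are strategic complements.

2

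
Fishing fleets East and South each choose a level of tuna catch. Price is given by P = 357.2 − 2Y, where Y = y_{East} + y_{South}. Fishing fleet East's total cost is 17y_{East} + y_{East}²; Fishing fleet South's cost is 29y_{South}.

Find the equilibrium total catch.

99.66

Fishing fleet East's profit: π = y_{East}(357.2 − 2(y_{East} + y_{South})) − 17y_{East} − y_{East}².
∂π/∂y_{East} = 340.2 − 6y_{East} − 2y_{South} = 0, so y_{East} = 56.7 − (1/3)y_{South}.
For South: ∂π/∂y_{South} = 328.2 − 4y_{South} − 2y_{East} = 0 ⇒ y_{South} = 82.05 − 0.5y_{East}.
Solving the two reaction functions simultaneously: (1 − (−1/3)(−0.5))y_{East} = 56.7 − (1/3)·82.05, so (5/6)y_{East} = 29.35 and y_{East} = 35.22.
Then y_{South} = 82.05 − 0.5·35.22 = 64.44.
Total catch: 35.22 + 64.44 = 99.66.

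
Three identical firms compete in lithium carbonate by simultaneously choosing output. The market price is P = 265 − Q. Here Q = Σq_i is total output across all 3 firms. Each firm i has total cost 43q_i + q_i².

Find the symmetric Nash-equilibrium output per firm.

37

A representative firm's profit is π_i = q_i(265 − Q) − 43q_i − q_i², with Q = q_i + Σ_{j≠i} q_j.
First-order condition: 222 − 4q_i − Σ_{j≠i} q_j = 0.
In a symmetric equilibrium every firm chooses the same q, so Σ_{j≠i} q_j = 2q. The condition becomes 222 − 6q = 0, giving q = 222/6 = 37.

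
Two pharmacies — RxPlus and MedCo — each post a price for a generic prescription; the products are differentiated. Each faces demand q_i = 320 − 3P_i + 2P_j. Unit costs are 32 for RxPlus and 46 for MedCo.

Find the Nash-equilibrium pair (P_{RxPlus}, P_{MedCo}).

106.625, 111.875

RxPlus's profit: π = (P_{RxPlus} − 32)(320 − 3P_{RxPlus} + 2P_{MedCo}).
∂π/∂P_{RxPlus} = 416 − 6P_{RxPlus} + 2P_{MedCo} = 0 ⇒ P_{RxPlus} = 208/3 + (1/3)P_{MedCo}.
Similarly P_{MedCo} = 229/3 + (1/3)P_{RxPlus}.
Substituting the second reaction function into the first: P_{RxPlus} = 208/3 + (1/3)(229/3 + (1/3)P_{RxPlus}), which gives (8/9)P_{RxPlus} = 853/9 ⇒ P_{RxPlus} = 106.625.
Then P_{MedCo} = 229/3 + (1/3)·106.625 = 111.875.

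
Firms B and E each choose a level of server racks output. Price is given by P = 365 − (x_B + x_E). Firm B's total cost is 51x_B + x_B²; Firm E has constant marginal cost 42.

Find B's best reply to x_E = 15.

Firm B's profit: π = x_B(365 − (x_B + x_E)) − 51x_B − x_B².
∂π/∂x_B = 314 − 4x_B − x_E = 0, so x_B = 78.5 − 0.25x_E.
At x_E = 15: x_B = 78.5 − 0.25·15 = 74.75.

74.75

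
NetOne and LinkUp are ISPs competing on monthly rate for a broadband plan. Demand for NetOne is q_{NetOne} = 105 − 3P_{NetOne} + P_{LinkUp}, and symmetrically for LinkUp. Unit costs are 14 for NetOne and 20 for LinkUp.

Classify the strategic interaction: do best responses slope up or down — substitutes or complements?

NetOne's profit: π = (P_{NetOne} − 14)(105 − 3P_{NetOne} + P_{LinkUp}).
∂π/∂P_{NetOne} = 147 − 6P_{NetOne} + P_{LinkUp} = 0 ⇒ P_{NetOne} = 24.5 + (1/6)P_{LinkUp}.
The best-response slope dP_{NetOne}/dP_{LinkUp} = 1/6 > 0: the reaction function is upward-sloping, so the choices are strategic complements.

strategic complements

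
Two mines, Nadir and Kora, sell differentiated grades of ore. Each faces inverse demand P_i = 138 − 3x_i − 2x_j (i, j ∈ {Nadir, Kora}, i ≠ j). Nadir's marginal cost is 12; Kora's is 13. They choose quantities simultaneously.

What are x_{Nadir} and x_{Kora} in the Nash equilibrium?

15.8125, 15.5625

Mine Nadir's profit: π = x_{Nadir}(138 − 3x_{Nadir} − 2x_{Kora}) − 12x_{Nadir}.
∂π/∂x_{Nadir} = 126 − 6x_{Nadir} − 2x_{Kora} = 0 ⇒ x_{Nadir} = 21 − (1/3)x_{Kora}.
Similarly x_{Kora} = 125/6 − (1/3)x_{Nadir}.
Plugging x_{Kora} into Nadir's best response: x_{Nadir} = 21 − (1/3)(125/6 − (1/3)x_{Nadir}) ⇒ (8/9)x_{Nadir} = 253/18, so x_{Nadir} = 15.8125.
Then x_{Kora} = 125/6 − (1/3)·15.8125 = 15.5625.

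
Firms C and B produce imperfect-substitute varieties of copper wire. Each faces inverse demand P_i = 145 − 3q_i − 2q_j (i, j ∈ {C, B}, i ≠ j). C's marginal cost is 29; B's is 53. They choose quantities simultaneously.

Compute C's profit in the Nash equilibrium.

768

Firm C's profit: π = q_C(145 − 3q_C − 2q_B) − 29q_C.
∂π/∂q_C = 116 − 6q_C − 2q_B = 0 ⇒ q_C = 58/3 − (1/3)q_B.
Similarly q_B = 46/3 − (1/3)q_C.
Plugging q_B into C's best response: q_C = 58/3 − (1/3)(46/3 − (1/3)q_C) ⇒ (8/9)q_C = 128/9, so q_C = 16.
Then q_B = 46/3 − (1/3)·16 = 10.
P_C = 145 − 3·16 − 2·10 = 77.
Profit = (77 − 29)·16 = 768.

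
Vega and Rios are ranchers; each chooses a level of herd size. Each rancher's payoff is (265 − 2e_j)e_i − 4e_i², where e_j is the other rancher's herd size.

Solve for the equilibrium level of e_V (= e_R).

Vega's payoff is (265 − 2e_R)e_V − 4e_V².
∂π/∂e_V = 265 − 2e_R − 8e_V = 0, so e_V = 33.125 − 0.25e_R.
Setting e_V = e_R in the reaction function: e_V = 33.125 − 0.25e_V, so e_V = 33.125 / 1.25 = 26.5.

26.5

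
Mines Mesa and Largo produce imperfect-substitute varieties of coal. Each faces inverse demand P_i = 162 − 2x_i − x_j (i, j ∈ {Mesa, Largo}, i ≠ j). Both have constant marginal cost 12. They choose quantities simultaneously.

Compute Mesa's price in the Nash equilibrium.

72

Mine Mesa's profit: π = x_{Mesa}(162 − 2x_{Mesa} − x_{Largo}) − 12x_{Mesa}.
∂π/∂x_{Mesa} = 150 − 4x_{Mesa} − x_{Largo} = 0 ⇒ x_{Mesa} = 37.5 − 0.25x_{Largo}.
By symmetry x_{Largo} = x_{Mesa}; substituting into the reaction function, 1.25x_{Mesa} = 37.5 and x_{Mesa} = 30.
P_{Mesa} = 162 − 2·30 − 30 = 72.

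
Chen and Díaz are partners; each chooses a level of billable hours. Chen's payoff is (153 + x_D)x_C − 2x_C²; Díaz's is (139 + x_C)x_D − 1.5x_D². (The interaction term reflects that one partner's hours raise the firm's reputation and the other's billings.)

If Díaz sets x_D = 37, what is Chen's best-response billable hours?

47.5

Expanding Chen's payoff: 153x_C + x_Dx_C − 2x_C².
∂π/∂x_C = 153 + x_D − 4x_C = 0, so x_C = 38.25 + 0.25x_D.
At x_D = 37: x_C = 38.25 + 0.25·37 = 47.5.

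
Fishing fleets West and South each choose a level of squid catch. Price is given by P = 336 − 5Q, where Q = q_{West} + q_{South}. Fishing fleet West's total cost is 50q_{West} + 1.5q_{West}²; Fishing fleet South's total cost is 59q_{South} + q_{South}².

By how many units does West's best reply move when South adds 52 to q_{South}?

Fishing fleet West's profit: π = q_{West}(336 − 5(q_{West} + q_{South})) − 50q_{West} − 1.5q_{West}².
∂π/∂q_{West} = 286 − 13q_{West} − 5q_{South} = 0, so q_{West} = 22 − (5/13)q_{South}.
The reaction-function slope is −5/13, so a 52-unit rise in q_{South} moves q_{West} by −5/13 × 52 = −20. West's best response falls — the actions are strategic substitutes.

-20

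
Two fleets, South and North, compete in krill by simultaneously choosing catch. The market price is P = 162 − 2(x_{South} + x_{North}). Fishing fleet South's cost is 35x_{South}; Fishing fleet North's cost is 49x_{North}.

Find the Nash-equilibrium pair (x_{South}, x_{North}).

Fishing fleet South's profit: π = x_{South}(162 − 2(x_{South} + x_{North})) − 35x_{South}.
∂π/∂x_{South} = 127 − 4x_{South} − 2x_{North} = 0, so x_{South} = 31.75 − 0.5x_{North}.
By the same steps for North: x_{North} = 28.25 − 0.5x_{South}.
Solving the two reaction functions simultaneously: (1 − (−0.5)(−0.5))x_{South} = 31.75 − 0.5·28.25, so 0.75x_{South} = 17.625 and x_{South} = 23.5.
Then x_{North} = 28.25 − 0.5·23.5 = 16.5.

23.5, 16.5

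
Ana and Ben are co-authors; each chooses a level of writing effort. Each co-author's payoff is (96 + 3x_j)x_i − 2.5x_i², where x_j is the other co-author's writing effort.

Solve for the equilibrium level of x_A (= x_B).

Ana's payoff is (96 + 3x_B)x_A − 2.5x_A².
∂π/∂x_A = 96 + 3x_B − 5x_A = 0, so x_A = 19.2 + 0.6x_B.
Setting x_A = x_B in the reaction function: x_A = 19.2 + 0.6x_A, so x_A = 19.2 / 0.4 = 48.

48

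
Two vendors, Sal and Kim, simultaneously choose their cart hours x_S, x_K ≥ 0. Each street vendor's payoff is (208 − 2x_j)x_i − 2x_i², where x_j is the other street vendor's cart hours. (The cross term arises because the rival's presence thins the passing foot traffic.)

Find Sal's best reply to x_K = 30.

Sal's payoff is (208 − 2x_K)x_S − 2x_S².
∂π/∂x_S = 208 − 2x_K − 4x_S = 0, so x_S = 52 − 0.5x_K.
At x_K = 30: x_S = 52 − 0.5·30 = 37.

37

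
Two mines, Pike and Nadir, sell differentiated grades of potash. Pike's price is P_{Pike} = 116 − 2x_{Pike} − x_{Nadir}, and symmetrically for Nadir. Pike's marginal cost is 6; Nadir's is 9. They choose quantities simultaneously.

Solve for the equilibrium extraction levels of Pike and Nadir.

Mine Pike's profit: π = x_{Pike}(116 − 2x_{Pike} − x_{Nadir}) − 6x_{Pike}.
∂π/∂x_{Pike} = 110 − 4x_{Pike} − x_{Nadir} = 0 ⇒ x_{Pike} = 27.5 − 0.25x_{Nadir}.
Similarly x_{Nadir} = 26.75 − 0.25x_{Pike}.
Plugging x_{Nadir} into Pike's best response: x_{Pike} = 27.5 − 0.25(26.75 − 0.25x_{Pike}) ⇒ 0.9375x_{Pike} = 20.8125, so x_{Pike} = 22.2.
Then x_{Nadir} = 26.75 − 0.25·22.2 = 21.2.

22.2, 21.2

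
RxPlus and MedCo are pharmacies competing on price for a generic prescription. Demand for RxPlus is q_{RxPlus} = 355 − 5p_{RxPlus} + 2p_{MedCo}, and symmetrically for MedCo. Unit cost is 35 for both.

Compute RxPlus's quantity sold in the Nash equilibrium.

156.25

RxPlus's profit: π = (p_{RxPlus} − 35)(355 − 5p_{RxPlus} + 2p_{MedCo}).
∂π/∂p_{RxPlus} = 530 − 10p_{RxPlus} + 2p_{MedCo} = 0 ⇒ p_{RxPlus} = 53 + 0.2p_{MedCo}.
Setting p_{RxPlus} = p_{MedCo} in the reaction function: p_{RxPlus} = 53 + 0.2p_{RxPlus}, so p_{RxPlus} = 53 / 0.8 = 66.25.
q_{RxPlus} = 355 − 5·66.25 + 2·66.25 = 156.25.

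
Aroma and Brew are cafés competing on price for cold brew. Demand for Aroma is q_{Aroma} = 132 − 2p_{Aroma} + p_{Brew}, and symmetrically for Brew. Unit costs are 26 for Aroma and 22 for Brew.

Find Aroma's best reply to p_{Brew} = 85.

Aroma's profit: π = (p_{Aroma} − 26)(132 − 2p_{Aroma} + p_{Brew}).
∂π/∂p_{Aroma} = 184 − 4p_{Aroma} + p_{Brew} = 0 ⇒ p_{Aroma} = 46 + 0.25p_{Brew}.
At p_{Brew} = 85: p_{Aroma} = 46 + 0.25·85 = 67.25.

67.25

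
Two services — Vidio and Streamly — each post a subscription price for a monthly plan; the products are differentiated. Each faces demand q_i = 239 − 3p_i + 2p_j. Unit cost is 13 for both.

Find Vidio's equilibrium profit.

Vidio's profit: π = (p_{Vidio} − 13)(239 − 3p_{Vidio} + 2p_{Streamly}).
∂π/∂p_{Vidio} = 278 − 6p_{Vidio} + 2p_{Streamly} = 0 ⇒ p_{Vidio} = 139/3 + (1/3)p_{Streamly}.
The game is symmetric, so in equilibrium p_{Streamly} = p_{Vidio}: the reaction function gives (2/3)p_{Vidio} = 139/3, hence p_{Vidio} = 69.5.
q_{Vidio} = 239 − 3·69.5 + 2·69.5 = 169.5.
Profit = (69.5 − 13)·169.5 = 9576.75.

9576.75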